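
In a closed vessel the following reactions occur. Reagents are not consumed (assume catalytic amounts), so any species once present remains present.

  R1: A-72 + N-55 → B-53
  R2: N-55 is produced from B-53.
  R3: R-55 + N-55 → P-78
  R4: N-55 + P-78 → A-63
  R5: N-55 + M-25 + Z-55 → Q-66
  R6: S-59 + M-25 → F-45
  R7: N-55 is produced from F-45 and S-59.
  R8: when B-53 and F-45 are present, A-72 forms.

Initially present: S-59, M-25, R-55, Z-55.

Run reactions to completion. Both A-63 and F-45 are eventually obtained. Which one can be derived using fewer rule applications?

F-45: S-59 and M-25 present → F-45 forms (R6). [1 rule application]
A-63: S-59 and M-25 present → F-45 forms (R6). F-45 and S-59 present → N-55 forms (R7). R-55 and N-55 present → P-78 forms (R3). N-55 and P-78 present → A-63 forms (R4). [4 rule applications]
F-45 needs fewer.

F-45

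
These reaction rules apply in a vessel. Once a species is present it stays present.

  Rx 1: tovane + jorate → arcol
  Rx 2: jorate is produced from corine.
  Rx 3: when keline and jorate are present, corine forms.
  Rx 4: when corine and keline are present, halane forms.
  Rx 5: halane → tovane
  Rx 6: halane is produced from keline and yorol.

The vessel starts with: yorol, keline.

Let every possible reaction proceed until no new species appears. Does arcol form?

arcol would need tovane and jorate (Rx 1), but jorate never forms.

No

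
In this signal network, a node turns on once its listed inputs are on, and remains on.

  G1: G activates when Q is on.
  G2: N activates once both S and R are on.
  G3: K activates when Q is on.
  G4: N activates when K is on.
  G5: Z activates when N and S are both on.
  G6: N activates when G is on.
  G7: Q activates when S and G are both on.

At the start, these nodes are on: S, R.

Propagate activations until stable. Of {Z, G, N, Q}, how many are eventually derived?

2

G2: S and R on → N on.
N and S are on, so Z activates (G5).
Z: reached.
G would need Q (G1), but Q never turns on.
N: reached.
Q would need S and G (G7), but G never turns on.
Reached: Z and N — 2 of the 4.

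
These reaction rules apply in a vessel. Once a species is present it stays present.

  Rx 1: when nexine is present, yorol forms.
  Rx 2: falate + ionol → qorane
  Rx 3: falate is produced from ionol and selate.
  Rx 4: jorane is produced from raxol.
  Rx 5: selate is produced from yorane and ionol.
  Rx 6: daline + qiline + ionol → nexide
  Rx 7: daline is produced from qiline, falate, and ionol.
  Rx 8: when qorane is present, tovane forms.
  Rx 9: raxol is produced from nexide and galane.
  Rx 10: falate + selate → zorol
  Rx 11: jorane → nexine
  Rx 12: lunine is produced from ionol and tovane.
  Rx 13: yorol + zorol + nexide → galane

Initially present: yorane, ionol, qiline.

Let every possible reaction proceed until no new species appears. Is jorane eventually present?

No

jorane would need raxol (Rx 4), but raxol never forms.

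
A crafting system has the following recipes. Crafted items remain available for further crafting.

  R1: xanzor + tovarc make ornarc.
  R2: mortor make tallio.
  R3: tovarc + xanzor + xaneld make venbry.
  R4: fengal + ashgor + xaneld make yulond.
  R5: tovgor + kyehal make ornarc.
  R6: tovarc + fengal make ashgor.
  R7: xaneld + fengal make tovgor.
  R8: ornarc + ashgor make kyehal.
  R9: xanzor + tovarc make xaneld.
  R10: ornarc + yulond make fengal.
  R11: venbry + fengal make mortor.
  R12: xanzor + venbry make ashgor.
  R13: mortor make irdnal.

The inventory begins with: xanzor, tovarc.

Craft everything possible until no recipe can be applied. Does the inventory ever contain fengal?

No

fengal would need ornarc and yulond (R10), but yulond is never obtained.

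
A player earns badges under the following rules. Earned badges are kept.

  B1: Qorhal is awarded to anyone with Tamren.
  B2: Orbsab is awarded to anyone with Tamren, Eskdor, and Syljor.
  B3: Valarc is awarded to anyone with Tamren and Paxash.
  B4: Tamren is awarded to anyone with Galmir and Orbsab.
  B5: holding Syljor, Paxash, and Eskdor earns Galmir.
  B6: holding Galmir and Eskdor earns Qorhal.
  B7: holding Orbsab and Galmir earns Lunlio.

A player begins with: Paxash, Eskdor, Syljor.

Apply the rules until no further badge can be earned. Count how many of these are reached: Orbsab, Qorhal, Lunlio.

1

With Syljor, Paxash, and Eskdor, Galmir is earned (B5).
With Galmir and Eskdor, Qorhal is earned (B6).
Orbsab would need Tamren, Eskdor, and Syljor (B2), but Tamren is never earned.
Qorhal: reached.
Lunlio would need Orbsab and Galmir (B7), but Orbsab is never earned.
Reached: Qorhal — 1 of the 3.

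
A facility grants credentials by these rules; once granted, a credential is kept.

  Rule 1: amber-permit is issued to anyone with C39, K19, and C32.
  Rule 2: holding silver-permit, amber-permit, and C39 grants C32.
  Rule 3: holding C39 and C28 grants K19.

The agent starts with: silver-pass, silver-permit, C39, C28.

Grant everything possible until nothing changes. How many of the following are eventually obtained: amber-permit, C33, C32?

0

amber-permit would need C39, K19, and C32 (Rule 1), but C32 is never granted.
No rule produces C33, and it is not given.
C32 would need silver-permit, amber-permit, and C39 (Rule 2), but amber-permit is never granted.
None of the 3 are reached.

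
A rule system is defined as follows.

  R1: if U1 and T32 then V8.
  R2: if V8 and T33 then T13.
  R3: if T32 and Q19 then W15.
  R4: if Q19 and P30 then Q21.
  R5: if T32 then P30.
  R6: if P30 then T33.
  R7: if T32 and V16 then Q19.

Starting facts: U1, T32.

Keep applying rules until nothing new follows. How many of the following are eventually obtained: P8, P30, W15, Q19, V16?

1

T32 holds, so P30 follows (R5).
No rule produces P8, and it is not given.
P30: reached.
W15 would need T32 and Q19 (R3), but Q19 is never established.
Q19 would need T32 and V16 (R7), but V16 is never established.
No rule produces V16, and it is not given.
Reached: P30 — 1 of the 5.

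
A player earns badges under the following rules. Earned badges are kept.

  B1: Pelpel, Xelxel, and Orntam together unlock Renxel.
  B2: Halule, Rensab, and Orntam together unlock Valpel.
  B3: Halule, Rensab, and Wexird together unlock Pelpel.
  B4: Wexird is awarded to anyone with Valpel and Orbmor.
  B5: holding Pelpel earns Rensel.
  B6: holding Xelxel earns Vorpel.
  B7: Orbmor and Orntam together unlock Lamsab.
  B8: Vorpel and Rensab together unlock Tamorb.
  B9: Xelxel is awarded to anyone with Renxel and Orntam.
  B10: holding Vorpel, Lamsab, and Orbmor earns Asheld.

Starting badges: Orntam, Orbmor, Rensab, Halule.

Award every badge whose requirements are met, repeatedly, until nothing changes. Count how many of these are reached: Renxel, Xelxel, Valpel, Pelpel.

With Halule, Rensab, and Orntam, Valpel is earned (B2).
With Valpel and Orbmor, Wexird is earned (B4).
With Halule, Rensab, and Wexird, Pelpel is earned (B3).
Renxel would need Pelpel, Xelxel, and Orntam (B1), but Xelxel is never earned.
Xelxel would need Renxel and Orntam (B9), but Renxel is never earned.
Valpel: reached.
Pelpel: reached.
Reached: Valpel and Pelpel — 2 of the 4.

2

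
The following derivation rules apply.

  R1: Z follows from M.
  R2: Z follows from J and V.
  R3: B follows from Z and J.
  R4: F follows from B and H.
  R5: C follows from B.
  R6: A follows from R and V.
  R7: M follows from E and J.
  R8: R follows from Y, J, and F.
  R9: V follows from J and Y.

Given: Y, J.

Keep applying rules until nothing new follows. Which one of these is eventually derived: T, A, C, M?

C

From J and Y, R9 gives V.
J and V hold, so Z follows (R2).
From Z and J, R3 gives B.
From B, R5 gives C.
A would need R and V (R6), but R is never established. No rule produces T, and it is not given. M would need E and J (R7), but E is never established.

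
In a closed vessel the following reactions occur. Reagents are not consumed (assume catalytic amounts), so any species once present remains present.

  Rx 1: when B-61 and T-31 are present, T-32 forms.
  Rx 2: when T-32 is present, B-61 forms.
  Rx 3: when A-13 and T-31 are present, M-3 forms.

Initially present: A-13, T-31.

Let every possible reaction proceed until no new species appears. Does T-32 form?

No

T-32 would need B-61 and T-31 (Rx 1), but B-61 never forms.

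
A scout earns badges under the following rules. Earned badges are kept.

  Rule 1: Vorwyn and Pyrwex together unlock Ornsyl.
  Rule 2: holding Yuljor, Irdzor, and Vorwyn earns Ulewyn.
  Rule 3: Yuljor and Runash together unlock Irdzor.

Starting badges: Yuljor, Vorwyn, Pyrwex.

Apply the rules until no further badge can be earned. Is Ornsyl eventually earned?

Yes

With Vorwyn and Pyrwex, Ornsyl is earned (Rule 1).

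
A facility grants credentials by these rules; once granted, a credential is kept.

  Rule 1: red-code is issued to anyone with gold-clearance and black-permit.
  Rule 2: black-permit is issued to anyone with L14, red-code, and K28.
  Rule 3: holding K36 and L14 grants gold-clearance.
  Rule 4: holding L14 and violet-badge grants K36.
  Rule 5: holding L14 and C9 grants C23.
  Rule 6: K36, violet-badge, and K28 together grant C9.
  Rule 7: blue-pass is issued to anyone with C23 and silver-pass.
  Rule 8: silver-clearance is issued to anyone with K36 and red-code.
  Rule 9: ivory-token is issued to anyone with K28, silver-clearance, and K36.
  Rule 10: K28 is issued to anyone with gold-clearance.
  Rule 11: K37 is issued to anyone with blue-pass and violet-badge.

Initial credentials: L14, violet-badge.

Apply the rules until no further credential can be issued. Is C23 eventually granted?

Holding L14 and violet-badge grants K36 (Rule 4).
Holding K36 and L14 grants gold-clearance (Rule 3).
Holding gold-clearance grants K28 (Rule 10).
Holding K36, violet-badge, and K28 grants C9 (Rule 6).
Holding L14 and C9 grants C23 (Rule 5).

Yes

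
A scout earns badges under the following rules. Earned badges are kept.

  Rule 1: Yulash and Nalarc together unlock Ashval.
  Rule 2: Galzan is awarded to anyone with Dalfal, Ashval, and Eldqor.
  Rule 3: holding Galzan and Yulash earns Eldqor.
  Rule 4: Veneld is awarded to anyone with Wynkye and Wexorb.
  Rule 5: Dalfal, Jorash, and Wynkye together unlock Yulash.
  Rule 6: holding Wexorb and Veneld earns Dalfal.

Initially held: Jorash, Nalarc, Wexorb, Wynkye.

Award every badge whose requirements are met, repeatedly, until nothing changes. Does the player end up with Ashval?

Yes

With Wynkye and Wexorb, Veneld is earned (Rule 4).
With Wexorb and Veneld, Dalfal is earned (Rule 6).
With Dalfal, Jorash, and Wynkye, Yulash is earned (Rule 5).
With Yulash and Nalarc, Ashval is earned (Rule 1).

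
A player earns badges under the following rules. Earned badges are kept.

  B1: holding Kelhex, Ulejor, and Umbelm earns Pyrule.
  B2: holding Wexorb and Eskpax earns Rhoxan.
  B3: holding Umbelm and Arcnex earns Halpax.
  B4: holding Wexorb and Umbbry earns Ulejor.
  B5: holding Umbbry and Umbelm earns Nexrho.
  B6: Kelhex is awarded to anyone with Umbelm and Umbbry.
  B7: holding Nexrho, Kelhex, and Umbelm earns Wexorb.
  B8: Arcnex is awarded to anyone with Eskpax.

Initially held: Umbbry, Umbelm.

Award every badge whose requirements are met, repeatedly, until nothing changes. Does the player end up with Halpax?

Halpax would need Umbelm and Arcnex (B3), but Arcnex is never earned.

No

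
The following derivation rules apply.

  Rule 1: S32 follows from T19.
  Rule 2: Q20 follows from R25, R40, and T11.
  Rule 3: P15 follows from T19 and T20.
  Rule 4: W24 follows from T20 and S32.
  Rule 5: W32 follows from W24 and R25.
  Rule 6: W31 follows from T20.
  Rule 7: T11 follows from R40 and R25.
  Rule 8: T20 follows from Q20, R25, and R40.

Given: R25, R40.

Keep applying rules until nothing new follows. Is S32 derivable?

No

S32 would need T19 (Rule 1), but T19 is never established.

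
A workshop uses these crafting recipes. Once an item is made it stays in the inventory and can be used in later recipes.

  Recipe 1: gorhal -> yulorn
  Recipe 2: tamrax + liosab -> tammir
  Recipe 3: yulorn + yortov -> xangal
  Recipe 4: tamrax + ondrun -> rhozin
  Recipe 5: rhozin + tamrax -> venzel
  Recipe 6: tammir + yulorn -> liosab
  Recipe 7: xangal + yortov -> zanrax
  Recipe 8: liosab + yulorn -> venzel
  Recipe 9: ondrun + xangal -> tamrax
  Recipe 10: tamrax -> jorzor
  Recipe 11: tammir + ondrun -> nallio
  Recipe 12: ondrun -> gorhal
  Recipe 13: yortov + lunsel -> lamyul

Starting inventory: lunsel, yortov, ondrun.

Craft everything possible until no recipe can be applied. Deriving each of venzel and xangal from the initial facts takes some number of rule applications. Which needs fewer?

xangal

xangal: Using Recipe 12, ondrun makes gorhal. gorhal -> yulorn (Recipe 1). yulorn + yortov -> xangal (Recipe 3). [3 rule applications]
venzel: Using Recipe 12, ondrun makes gorhal. Using Recipe 1, gorhal makes yulorn. Using Recipe 3, yulorn and yortov make xangal. Using Recipe 9, ondrun and xangal make tamrax. Using Recipe 4, tamrax and ondrun make rhozin. Using Recipe 5, rhozin and tamrax make venzel. [6 rule applications]
xangal needs fewer.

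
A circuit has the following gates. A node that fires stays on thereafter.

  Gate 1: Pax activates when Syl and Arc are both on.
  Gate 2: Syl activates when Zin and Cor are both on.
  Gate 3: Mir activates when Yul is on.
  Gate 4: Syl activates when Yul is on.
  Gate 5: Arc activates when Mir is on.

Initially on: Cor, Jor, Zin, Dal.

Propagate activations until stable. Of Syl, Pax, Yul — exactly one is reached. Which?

Gate 2: Zin and Cor on → Syl on.
Pax would need Syl and Arc (Gate 1), but Arc never turns on. No rule produces Yul, and it is not given.

Syl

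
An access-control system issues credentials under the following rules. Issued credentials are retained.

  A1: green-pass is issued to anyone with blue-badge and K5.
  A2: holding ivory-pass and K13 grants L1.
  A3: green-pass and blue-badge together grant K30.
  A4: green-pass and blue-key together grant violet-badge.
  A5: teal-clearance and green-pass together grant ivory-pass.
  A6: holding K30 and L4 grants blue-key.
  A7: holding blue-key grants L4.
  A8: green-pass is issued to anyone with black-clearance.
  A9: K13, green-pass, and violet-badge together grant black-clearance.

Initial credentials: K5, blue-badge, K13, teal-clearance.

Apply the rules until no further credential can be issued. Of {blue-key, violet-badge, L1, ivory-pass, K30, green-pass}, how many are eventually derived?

4

Holding blue-badge and K5 grants green-pass (A1).
Holding teal-clearance and green-pass grants ivory-pass (A5).
Holding green-pass and blue-badge grants K30 (A3).
Holding ivory-pass and K13 grants L1 (A2).
blue-key would need K30 and L4 (A6), but L4 is never granted.
violet-badge would need green-pass and blue-key (A4), but blue-key is never granted.
L1: reached.
ivory-pass: reached.
K30: reached.
green-pass: reached.
Reached: L1, ivory-pass, K30, and green-pass — 4 of the 6.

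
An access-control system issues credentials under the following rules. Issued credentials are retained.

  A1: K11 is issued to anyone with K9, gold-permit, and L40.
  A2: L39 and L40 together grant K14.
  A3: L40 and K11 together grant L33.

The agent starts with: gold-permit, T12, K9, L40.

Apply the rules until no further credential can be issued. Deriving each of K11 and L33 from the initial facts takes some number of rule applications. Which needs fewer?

K11

K11: Holding K9, gold-permit, and L40 grants K11 (A1). [1 rule application]
L33: Holding K9, gold-permit, and L40 grants K11 (A1). Holding L40 and K11 grants L33 (A3). [2 rule applications]
K11 needs fewer.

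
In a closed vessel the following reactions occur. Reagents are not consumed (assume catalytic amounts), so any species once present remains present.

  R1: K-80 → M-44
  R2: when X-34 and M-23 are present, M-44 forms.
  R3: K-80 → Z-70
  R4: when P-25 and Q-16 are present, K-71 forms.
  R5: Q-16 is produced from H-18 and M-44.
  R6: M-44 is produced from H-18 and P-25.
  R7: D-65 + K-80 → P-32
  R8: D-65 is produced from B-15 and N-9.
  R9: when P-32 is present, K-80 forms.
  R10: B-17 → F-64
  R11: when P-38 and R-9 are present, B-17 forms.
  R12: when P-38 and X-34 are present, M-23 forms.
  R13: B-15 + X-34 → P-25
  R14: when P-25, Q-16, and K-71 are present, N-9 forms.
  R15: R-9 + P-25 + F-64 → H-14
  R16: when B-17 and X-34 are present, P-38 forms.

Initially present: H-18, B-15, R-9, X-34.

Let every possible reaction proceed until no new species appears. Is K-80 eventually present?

No

K-80 would need P-32 (R9), but P-32 never forms.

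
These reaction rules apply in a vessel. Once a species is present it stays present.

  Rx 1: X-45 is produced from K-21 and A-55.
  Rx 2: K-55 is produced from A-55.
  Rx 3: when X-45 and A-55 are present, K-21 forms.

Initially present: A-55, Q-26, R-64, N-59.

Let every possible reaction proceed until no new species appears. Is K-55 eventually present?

Yes

A-55 present → K-55 forms (Rx 2).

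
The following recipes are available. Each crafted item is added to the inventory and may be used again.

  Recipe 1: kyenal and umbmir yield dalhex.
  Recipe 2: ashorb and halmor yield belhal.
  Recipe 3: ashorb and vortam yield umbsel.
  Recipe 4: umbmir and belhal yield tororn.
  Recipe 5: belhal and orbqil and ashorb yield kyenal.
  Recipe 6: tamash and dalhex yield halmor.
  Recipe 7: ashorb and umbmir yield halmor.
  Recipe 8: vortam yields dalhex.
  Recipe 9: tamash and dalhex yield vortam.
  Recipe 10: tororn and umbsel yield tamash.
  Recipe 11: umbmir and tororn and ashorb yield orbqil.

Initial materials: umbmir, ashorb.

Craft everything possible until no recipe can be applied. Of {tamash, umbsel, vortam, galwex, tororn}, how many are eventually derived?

1

ashorb and umbmir → halmor (Recipe 7).
ashorb and halmor → belhal (Recipe 2).
umbmir and belhal → tororn (Recipe 4).
tamash would need tororn and umbsel (Recipe 10), but umbsel is never obtained.
umbsel would need ashorb and vortam (Recipe 3), but vortam is never obtained.
vortam would need tamash and dalhex (Recipe 9), but tamash is never obtained.
No rule produces galwex, and it is not given.
tororn: reached.
Reached: tororn — 1 of the 5.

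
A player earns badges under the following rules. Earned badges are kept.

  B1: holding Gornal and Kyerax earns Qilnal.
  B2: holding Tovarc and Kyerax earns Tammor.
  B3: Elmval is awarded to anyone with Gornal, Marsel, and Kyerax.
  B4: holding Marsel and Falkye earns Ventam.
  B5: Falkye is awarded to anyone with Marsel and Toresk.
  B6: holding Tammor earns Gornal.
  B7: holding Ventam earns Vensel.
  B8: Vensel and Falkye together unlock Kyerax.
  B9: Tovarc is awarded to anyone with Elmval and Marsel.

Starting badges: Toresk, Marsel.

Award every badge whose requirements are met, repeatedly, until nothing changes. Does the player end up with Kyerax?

Yes

With Marsel and Toresk, Falkye is earned (B5).
With Marsel and Falkye, Ventam is earned (B4).
With Ventam, Vensel is earned (B7).
With Vensel and Falkye, Kyerax is earned (B8).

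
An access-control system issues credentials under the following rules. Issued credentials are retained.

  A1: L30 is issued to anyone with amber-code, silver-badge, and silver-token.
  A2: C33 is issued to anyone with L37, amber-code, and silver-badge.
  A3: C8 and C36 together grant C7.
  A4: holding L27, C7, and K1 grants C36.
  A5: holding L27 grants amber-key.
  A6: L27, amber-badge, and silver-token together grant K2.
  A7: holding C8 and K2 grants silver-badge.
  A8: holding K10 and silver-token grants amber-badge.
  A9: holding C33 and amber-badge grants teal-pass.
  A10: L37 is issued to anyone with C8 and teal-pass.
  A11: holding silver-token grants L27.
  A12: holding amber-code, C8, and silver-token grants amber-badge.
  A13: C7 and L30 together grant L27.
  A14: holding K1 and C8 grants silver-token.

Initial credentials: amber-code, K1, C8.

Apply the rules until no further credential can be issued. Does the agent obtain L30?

Yes

Holding K1 and C8 grants silver-token (A14).
Holding amber-code, C8, and silver-token grants amber-badge (A12).
Holding silver-token grants L27 (A11).
Holding L27, amber-badge, and silver-token grants K2 (A6).
Holding C8 and K2 grants silver-badge (A7).
Holding amber-code, silver-badge, and silver-token grants L30 (A1).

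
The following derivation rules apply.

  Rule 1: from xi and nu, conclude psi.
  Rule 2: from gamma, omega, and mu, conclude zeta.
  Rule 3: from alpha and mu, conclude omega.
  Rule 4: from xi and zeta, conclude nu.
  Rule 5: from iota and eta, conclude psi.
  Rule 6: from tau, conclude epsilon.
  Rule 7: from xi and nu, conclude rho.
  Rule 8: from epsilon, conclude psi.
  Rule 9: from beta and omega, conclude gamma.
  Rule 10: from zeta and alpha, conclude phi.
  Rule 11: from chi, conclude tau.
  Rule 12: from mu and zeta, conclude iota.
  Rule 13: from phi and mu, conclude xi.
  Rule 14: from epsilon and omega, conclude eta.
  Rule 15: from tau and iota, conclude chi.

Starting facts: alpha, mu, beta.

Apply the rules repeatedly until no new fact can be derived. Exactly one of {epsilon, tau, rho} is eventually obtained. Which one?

rho

From alpha and mu, Rule 3 gives omega.
beta and omega hold, so gamma follows (Rule 9).
From gamma, omega, and mu, Rule 2 gives zeta.
zeta and alpha hold, so phi follows (Rule 10).
From phi and mu, Rule 13 gives xi.
From xi and zeta, Rule 4 gives nu.
From xi and nu, Rule 7 gives rho.
tau would need chi (Rule 11), but chi is never established. epsilon would need tau (Rule 6), but tau is never established.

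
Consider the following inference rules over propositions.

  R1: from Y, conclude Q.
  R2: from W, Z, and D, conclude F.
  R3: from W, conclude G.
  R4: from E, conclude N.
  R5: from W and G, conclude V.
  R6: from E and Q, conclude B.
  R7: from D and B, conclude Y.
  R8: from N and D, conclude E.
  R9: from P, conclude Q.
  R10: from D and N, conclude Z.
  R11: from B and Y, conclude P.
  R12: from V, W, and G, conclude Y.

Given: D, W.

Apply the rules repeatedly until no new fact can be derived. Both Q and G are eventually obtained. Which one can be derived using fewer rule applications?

G: From W, R3 gives G. [1 rule application]
Q: W holds, so G follows (R3). From W and G, R5 gives V. V, W, and G hold, so Y follows (R12). From Y, R1 gives Q. [4 rule applications]
G needs fewer.

G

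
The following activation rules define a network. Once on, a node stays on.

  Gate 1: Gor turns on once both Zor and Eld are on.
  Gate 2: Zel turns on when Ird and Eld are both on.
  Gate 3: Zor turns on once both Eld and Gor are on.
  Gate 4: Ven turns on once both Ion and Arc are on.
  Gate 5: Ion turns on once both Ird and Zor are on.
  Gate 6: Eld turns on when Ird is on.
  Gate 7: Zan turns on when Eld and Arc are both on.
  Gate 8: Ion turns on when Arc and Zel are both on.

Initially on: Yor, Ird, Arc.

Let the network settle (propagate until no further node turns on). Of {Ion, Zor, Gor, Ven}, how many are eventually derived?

2

Ird is on, so Eld turns on (Gate 6).
Ird and Eld are on, so Zel turns on (Gate 2).
Arc and Zel are on, so Ion turns on (Gate 8).
Ion and Arc are on, so Ven turns on (Gate 4).
Ion: reached.
Zor would need Eld and Gor (Gate 3), but Gor never turns on.
Gor would need Zor and Eld (Gate 1), but Zor never turns on.
Ven: reached.
Reached: Ion and Ven — 2 of the 4.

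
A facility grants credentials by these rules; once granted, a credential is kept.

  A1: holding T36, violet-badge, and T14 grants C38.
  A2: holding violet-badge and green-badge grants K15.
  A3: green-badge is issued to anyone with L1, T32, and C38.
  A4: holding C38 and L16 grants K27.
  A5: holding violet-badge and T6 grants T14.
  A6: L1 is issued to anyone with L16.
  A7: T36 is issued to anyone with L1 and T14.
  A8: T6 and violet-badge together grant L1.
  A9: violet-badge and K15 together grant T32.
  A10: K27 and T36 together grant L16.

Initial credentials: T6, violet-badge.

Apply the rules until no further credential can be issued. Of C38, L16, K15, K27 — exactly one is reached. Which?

C38

Holding violet-badge and T6 grants T14 (A5).
Holding T6 and violet-badge grants L1 (A8).
Holding L1 and T14 grants T36 (A7).
Holding T36, violet-badge, and T14 grants C38 (A1).
L16 would need K27 and T36 (A10), but K27 is never granted. K15 would need violet-badge and green-badge (A2), but green-badge is never granted. K27 would need C38 and L16 (A4), but L16 is never granted.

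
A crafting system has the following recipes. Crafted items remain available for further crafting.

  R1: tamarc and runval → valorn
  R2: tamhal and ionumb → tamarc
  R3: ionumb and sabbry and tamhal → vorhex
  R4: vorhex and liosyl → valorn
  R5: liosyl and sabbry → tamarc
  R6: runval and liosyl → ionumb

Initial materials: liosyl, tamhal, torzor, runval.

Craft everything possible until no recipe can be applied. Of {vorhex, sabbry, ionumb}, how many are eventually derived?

runval and liosyl → ionumb (R6).
vorhex would need ionumb, sabbry, and tamhal (R3), but sabbry is never obtained.
No rule produces sabbry, and it is not given.
ionumb: reached.
Reached: ionumb — 1 of the 3.

1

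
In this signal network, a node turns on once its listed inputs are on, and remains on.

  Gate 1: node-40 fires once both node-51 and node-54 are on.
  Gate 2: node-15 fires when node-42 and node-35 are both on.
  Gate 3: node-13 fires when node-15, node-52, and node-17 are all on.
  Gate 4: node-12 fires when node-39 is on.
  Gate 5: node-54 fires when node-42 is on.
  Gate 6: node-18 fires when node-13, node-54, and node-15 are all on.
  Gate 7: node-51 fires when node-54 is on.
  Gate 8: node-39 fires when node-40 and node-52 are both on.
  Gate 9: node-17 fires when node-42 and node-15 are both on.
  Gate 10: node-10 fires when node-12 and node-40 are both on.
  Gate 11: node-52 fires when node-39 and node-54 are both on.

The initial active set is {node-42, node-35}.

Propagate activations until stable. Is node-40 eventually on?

node-42 is on, so node-54 fires (Gate 5).
Gate 7: node-54 on → node-51 on.
Gate 1: node-51 and node-54 on → node-40 on.

Yes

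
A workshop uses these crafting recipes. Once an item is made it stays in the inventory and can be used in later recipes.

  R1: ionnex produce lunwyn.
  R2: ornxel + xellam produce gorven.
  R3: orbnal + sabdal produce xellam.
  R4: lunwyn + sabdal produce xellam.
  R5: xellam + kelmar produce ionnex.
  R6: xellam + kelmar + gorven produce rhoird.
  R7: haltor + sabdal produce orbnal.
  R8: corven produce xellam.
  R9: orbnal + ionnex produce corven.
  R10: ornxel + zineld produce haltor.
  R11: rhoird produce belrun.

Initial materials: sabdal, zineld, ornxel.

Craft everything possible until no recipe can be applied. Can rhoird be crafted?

rhoird would need xellam, kelmar, and gorven (R6), but kelmar is never obtained.

No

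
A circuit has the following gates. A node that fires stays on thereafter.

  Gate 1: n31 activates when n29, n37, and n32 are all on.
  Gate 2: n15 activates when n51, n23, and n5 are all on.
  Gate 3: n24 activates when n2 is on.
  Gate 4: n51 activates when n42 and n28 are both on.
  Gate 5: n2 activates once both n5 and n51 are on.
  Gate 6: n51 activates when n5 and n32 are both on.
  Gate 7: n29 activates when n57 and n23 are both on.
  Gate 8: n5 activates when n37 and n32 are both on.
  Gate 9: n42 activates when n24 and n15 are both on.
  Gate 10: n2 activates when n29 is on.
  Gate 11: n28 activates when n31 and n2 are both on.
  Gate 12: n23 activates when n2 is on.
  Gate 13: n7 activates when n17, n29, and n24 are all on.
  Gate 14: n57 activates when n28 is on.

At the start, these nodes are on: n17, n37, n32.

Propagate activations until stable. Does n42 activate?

Gate 8: n37 and n32 on → n5 on.
Gate 6: n5 and n32 on → n51 on.
n5 and n51 are on, so n2 activates (Gate 5).
Gate 3: n2 on → n24 on.
n2 is on, so n23 activates (Gate 12).
n51, n23, and n5 are on, so n15 activates (Gate 2).
n24 and n15 are on, so n42 activates (Gate 9).

Yes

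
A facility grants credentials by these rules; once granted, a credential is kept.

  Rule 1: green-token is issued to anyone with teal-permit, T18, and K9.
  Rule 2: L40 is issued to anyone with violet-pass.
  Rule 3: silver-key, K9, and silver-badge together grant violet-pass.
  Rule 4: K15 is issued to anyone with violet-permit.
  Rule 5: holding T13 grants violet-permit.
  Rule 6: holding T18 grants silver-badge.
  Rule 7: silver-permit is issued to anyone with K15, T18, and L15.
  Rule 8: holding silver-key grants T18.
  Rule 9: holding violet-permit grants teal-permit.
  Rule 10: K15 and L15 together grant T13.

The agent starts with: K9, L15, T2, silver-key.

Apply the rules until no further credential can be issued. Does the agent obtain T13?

T13 would need K15 and L15 (Rule 10), but K15 is never granted.

No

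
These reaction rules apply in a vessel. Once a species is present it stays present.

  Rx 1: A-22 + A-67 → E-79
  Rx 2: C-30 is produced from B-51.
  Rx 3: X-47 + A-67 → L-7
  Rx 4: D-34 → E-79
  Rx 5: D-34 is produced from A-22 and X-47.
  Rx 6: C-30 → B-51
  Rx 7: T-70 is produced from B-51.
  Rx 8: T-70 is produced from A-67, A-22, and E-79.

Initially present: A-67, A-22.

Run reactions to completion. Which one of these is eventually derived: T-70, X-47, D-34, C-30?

A-22 and A-67 present → E-79 forms (Rx 1).
A-67, A-22, and E-79 present → T-70 forms (Rx 8).
D-34 would need A-22 and X-47 (Rx 5), but X-47 never forms. No rule produces X-47, and it is not given. C-30 would need B-51 (Rx 2), but B-51 never forms.

T-70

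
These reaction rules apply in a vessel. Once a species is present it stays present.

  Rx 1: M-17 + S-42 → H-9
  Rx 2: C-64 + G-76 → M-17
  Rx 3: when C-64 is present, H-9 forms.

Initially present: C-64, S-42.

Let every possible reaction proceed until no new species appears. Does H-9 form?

Yes

C-64 present → H-9 forms (Rx 3).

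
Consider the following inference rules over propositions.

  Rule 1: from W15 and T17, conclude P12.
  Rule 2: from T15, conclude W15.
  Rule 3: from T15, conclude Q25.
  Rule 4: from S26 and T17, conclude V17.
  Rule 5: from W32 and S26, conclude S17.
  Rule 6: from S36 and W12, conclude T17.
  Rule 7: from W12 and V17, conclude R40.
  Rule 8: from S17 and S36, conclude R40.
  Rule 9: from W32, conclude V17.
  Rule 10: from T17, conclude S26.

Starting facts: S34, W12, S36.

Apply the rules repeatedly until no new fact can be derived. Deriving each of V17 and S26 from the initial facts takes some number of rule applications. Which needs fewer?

S26

S26: S36 and W12 hold, so T17 follows (Rule 6). From T17, Rule 10 gives S26. [2 rule applications]
V17: S36 and W12 hold, so T17 follows (Rule 6). From T17, Rule 10 gives S26. From S26 and T17, Rule 4 gives V17. [3 rule applications]
S26 needs fewer.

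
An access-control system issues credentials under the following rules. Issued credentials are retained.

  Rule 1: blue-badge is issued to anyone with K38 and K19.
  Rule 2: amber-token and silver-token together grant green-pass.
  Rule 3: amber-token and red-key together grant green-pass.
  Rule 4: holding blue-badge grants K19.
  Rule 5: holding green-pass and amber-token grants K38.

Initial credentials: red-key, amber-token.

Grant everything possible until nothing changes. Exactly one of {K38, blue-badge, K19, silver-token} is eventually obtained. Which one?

Holding amber-token and red-key grants green-pass (Rule 3).
Holding green-pass and amber-token grants K38 (Rule 5).
No rule produces silver-token, and it is not given. blue-badge would need K38 and K19 (Rule 1), but K19 is never granted. K19 would need blue-badge (Rule 4), but blue-badge is never granted.

K38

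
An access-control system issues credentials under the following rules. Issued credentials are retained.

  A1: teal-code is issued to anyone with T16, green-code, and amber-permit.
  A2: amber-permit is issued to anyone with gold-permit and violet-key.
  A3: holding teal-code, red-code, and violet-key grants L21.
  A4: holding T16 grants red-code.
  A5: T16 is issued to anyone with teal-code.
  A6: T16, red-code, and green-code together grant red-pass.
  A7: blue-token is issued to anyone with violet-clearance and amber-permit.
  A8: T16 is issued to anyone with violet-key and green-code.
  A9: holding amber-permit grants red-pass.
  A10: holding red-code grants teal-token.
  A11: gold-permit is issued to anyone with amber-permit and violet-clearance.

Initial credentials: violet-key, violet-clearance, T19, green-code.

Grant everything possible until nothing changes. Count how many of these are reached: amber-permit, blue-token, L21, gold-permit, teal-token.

Holding violet-key and green-code grants T16 (A8).
Holding T16 grants red-code (A4).
Holding red-code grants teal-token (A10).
amber-permit would need gold-permit and violet-key (A2), but gold-permit is never granted.
blue-token would need violet-clearance and amber-permit (A7), but amber-permit is never granted.
L21 would need teal-code, red-code, and violet-key (A3), but teal-code is never granted.
gold-permit would need amber-permit and violet-clearance (A11), but amber-permit is never granted.
teal-token: reached.
Reached: teal-token — 1 of the 5.

1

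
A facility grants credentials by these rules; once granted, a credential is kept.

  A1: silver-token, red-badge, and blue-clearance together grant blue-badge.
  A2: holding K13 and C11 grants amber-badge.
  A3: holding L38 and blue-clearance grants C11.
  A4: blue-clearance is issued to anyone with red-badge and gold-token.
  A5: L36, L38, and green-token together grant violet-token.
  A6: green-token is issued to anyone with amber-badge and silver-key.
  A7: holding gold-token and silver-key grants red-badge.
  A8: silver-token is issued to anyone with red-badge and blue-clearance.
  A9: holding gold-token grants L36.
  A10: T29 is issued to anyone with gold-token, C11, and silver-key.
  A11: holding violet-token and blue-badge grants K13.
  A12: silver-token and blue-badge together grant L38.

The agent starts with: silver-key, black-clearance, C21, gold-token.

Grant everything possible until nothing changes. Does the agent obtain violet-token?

No

violet-token would need L36, L38, and green-token (A5), but green-token is never granted.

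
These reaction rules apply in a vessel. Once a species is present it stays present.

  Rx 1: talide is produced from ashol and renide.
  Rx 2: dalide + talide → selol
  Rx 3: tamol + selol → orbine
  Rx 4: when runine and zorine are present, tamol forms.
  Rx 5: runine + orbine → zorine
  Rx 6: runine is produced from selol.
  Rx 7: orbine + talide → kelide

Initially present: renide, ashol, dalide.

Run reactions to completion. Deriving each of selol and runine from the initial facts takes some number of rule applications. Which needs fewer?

selol: ashol and renide present → talide forms (Rx 1). dalide and talide present → selol forms (Rx 2). [2 rule applications]
runine: ashol and renide present → talide forms (Rx 1). dalide and talide present → selol forms (Rx 2). selol present → runine forms (Rx 6). [3 rule applications]
selol needs fewer.

selol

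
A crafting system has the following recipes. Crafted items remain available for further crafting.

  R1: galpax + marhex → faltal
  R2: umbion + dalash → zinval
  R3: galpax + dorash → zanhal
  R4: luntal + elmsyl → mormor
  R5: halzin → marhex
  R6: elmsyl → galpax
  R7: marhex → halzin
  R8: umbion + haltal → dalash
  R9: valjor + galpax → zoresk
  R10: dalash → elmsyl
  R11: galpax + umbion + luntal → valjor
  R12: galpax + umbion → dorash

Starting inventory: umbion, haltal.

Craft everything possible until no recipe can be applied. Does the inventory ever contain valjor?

valjor would need galpax, umbion, and luntal (R11), but luntal is never obtained.

No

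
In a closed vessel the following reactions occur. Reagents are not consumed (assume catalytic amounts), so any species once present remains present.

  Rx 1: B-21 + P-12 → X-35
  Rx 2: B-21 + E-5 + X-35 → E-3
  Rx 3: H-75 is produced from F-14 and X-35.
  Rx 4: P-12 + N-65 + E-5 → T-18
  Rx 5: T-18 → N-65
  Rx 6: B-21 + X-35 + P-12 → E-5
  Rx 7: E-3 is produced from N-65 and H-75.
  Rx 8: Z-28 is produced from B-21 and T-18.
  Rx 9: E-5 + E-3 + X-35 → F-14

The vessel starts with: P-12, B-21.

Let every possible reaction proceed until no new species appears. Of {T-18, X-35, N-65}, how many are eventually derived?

B-21 and P-12 present → X-35 forms (Rx 1).
T-18 would need P-12, N-65, and E-5 (Rx 4), but N-65 never forms.
X-35: reached.
N-65 would need T-18 (Rx 5), but T-18 never forms.
Reached: X-35 — 1 of the 3.

1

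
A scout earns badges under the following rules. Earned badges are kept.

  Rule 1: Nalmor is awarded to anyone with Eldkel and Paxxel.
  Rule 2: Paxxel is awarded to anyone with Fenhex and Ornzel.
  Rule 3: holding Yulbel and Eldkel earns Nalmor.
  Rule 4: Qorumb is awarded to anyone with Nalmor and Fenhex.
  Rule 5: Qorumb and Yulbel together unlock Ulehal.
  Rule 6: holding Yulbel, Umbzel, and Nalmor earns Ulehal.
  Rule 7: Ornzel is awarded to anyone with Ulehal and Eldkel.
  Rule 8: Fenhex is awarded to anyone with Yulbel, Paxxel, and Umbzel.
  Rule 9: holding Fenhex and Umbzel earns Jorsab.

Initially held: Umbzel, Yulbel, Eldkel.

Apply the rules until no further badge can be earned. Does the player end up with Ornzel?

With Yulbel and Eldkel, Nalmor is earned (Rule 3).
With Yulbel, Umbzel, and Nalmor, Ulehal is earned (Rule 6).
With Ulehal and Eldkel, Ornzel is earned (Rule 7).

Yes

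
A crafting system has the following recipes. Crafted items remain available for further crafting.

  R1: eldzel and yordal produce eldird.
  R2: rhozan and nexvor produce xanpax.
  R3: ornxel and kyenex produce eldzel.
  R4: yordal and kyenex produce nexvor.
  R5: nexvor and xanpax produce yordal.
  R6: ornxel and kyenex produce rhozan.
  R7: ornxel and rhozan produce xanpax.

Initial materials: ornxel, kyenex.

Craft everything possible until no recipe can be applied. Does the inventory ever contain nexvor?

No

nexvor would need yordal and kyenex (R4), but yordal is never obtained.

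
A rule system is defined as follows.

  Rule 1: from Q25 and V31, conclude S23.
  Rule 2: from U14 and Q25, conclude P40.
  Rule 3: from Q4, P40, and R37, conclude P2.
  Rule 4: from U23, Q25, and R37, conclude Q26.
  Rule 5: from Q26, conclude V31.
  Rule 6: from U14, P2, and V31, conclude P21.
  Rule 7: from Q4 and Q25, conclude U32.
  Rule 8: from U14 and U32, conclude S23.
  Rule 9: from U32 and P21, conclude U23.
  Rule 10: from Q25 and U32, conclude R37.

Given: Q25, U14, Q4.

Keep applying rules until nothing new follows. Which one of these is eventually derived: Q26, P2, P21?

P2

U14 and Q25 hold, so P40 follows (Rule 2).
From Q4 and Q25, Rule 7 gives U32.
Q25 and U32 hold, so R37 follows (Rule 10).
Q4, P40, and R37 hold, so P2 follows (Rule 3).
P21 would need U14, P2, and V31 (Rule 6), but V31 is never established. Q26 would need U23, Q25, and R37 (Rule 4), but U23 is never established.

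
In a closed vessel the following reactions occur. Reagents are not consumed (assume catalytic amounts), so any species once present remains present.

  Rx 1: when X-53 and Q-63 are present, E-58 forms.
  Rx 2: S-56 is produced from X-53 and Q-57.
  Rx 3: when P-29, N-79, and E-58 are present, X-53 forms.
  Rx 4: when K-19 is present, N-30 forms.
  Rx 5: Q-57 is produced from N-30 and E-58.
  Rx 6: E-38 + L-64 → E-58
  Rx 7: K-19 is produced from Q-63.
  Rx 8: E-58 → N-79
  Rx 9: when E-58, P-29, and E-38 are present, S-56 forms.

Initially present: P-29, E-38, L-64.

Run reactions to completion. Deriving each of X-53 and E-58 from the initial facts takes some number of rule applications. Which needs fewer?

E-58: E-38 and L-64 present → E-58 forms (Rx 6). [1 rule application]
X-53: E-38 and L-64 present → E-58 forms (Rx 6). E-58 present → N-79 forms (Rx 8). P-29, N-79, and E-58 present → X-53 forms (Rx 3). [3 rule applications]
E-58 needs fewer.

E-58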